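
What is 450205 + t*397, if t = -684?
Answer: 178657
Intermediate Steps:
450205 + t*397 = 450205 - 684*397 = 450205 - 271548 = 178657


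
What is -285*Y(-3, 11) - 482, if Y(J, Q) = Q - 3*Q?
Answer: 5788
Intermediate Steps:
Y(J, Q) = -2*Q
-285*Y(-3, 11) - 482 = -(-570)*11 - 482 = -285*(-22) - 482 = 6270 - 482 = 5788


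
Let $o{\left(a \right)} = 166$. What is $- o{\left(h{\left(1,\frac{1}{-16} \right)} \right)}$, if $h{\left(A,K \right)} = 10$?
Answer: $-166$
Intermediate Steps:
$- o{\left(h{\left(1,\frac{1}{-16} \right)} \right)} = \left(-1\right) 166 = -166$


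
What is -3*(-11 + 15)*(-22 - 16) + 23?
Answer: 479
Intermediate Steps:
-3*(-11 + 15)*(-22 - 16) + 23 = -12*(-38) + 23 = -3*(-152) + 23 = 456 + 23 = 479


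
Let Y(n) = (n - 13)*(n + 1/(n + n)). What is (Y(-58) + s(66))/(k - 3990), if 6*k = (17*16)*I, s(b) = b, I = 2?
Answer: -1456245/1356968 ≈ -1.0732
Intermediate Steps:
k = 272/3 (k = ((17*16)*2)/6 = (272*2)/6 = (⅙)*544 = 272/3 ≈ 90.667)
Y(n) = (-13 + n)*(n + 1/(2*n))
(Y(-58) + s(66))/(k - 3990) = ((½ + (-58)² - 13*(-58) - 13/2/(-58)) + 66)/(272/3 - 3990) = ((½ + 3364 + 754 - 13/2*(-1/58)) + 66)/(-11698/3) = ((½ + 3364 + 754 + 13/116) + 66)*(-3/11698) = (477759/116 + 66)*(-3/11698) = (485415/116)*(-3/11698) = -1456245/1356968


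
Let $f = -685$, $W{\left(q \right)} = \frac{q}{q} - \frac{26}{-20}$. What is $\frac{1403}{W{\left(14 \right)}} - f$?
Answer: $1295$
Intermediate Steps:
$W{\left(q \right)} = \frac{23}{10}$ ($W{\left(q \right)} = 1 - - \frac{13}{10} = 1 + \frac{13}{10} = \frac{23}{10}$)
$\frac{1403}{W{\left(14 \right)}} - f = \frac{1403}{\frac{23}{10}} - -685 = 1403 \cdot \frac{10}{23} + 685 = 610 + 685 = 1295$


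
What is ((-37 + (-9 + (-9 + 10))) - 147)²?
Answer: 36864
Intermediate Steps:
((-37 + (-9 + (-9 + 10))) - 147)² = ((-37 + (-9 + 1)) - 147)² = ((-37 - 8) - 147)² = (-45 - 147)² = (-192)² = 36864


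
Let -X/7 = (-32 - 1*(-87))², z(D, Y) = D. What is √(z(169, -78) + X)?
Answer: 3*I*√2334 ≈ 144.93*I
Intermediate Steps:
X = -21175 (X = -7*(-32 - 1*(-87))² = -7*(-32 + 87)² = -7*55² = -7*3025 = -21175)
√(z(169, -78) + X) = √(169 - 21175) = √(-21006) = 3*I*√2334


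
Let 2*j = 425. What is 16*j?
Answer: 3400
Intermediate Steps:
j = 425/2 (j = (½)*425 = 425/2 ≈ 212.50)
16*j = 16*(425/2) = 3400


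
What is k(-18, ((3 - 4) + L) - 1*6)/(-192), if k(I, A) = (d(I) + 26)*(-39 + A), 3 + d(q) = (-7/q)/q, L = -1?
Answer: 349915/62208 ≈ 5.6249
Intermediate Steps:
d(q) = -3 - 7/q² (d(q) = -3 + (-7/q)/q = -3 - 7/q²)
k(I, A) = (-39 + A)*(23 - 7/I²) (k(I, A) = ((-3 - 7/I²) + 26)*(-39 + A) = (23 - 7/I²)*(-39 + A) = (-39 + A)*(23 - 7/I²))
k(-18, ((3 - 4) + L) - 1*6)/(-192) = (-897 + 23*(((3 - 4) - 1) - 1*6) + 273/(-18)² - 7*(((3 - 4) - 1) - 1*6)/(-18)²)/(-192) = (-897 + 23*((-1 - 1) - 6) + 273*(1/324) - 7*((-1 - 1) - 6)*1/324)*(-1/192) = (-897 + 23*(-2 - 6) + 91/108 - 7*(-2 - 6)*1/324)*(-1/192) = (-897 + 23*(-8) + 91/108 - 7*(-8)*1/324)*(-1/192) = (-897 - 184 + 91/108 + 14/81)*(-1/192) = -349915/324*(-1/192) = 349915/62208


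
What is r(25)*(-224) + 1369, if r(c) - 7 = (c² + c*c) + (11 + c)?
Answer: -288263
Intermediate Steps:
r(c) = 18 + c + 2*c² (r(c) = 7 + ((c² + c*c) + (11 + c)) = 7 + ((c² + c²) + (11 + c)) = 7 + (2*c² + (11 + c)) = 7 + (11 + c + 2*c²) = 18 + c + 2*c²)
r(25)*(-224) + 1369 = (18 + 25 + 2*25²)*(-224) + 1369 = (18 + 25 + 2*625)*(-224) + 1369 = (18 + 25 + 1250)*(-224) + 1369 = 1293*(-224) + 1369 = -289632 + 1369 = -288263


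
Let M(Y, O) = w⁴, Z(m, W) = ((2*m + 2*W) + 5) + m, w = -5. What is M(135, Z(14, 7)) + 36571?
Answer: 37196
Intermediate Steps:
Z(m, W) = 5 + 2*W + 3*m (Z(m, W) = ((2*W + 2*m) + 5) + m = (5 + 2*W + 2*m) + m = 5 + 2*W + 3*m)
M(Y, O) = 625 (M(Y, O) = (-5)⁴ = 625)
M(135, Z(14, 7)) + 36571 = 625 + 36571 = 37196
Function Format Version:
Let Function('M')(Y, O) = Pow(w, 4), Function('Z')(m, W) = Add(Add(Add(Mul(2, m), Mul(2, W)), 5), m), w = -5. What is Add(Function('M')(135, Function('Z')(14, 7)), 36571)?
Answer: 37196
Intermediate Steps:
Function('Z')(m, W) = Add(5, Mul(2, W), Mul(3, m)) (Function('Z')(m, W) = Add(Add(Add(Mul(2, W), Mul(2, m)), 5), m) = Add(Add(5, Mul(2, W), Mul(2, m)), m) = Add(5, Mul(2, W), Mul(3, m)))
Function('M')(Y, O) = 625 (Function('M')(Y, O) = Pow(-5, 4) = 625)
Add(Function('M')(135, Function('Z')(14, 7)), 36571) = Add(625, 36571) = 37196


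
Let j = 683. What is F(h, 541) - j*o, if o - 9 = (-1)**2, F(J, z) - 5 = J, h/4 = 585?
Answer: -4485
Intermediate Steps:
h = 2340 (h = 4*585 = 2340)
F(J, z) = 5 + J
o = 10 (o = 9 + (-1)**2 = 9 + 1 = 10)
F(h, 541) - j*o = (5 + 2340) - 683*10 = 2345 - 1*6830 = 2345 - 6830 = -4485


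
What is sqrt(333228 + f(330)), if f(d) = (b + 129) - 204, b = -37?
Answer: 2*sqrt(83279) ≈ 577.16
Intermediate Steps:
f(d) = -112 (f(d) = (-37 + 129) - 204 = 92 - 204 = -112)
sqrt(333228 + f(330)) = sqrt(333228 - 112) = sqrt(333116) = 2*sqrt(83279)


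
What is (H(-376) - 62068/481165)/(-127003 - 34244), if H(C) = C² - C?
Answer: -68206039012/77586412755 ≈ -0.87910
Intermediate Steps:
(H(-376) - 62068/481165)/(-127003 - 34244) = (-376*(-1 - 376) - 62068/481165)/(-127003 - 34244) = (-376*(-377) - 62068*1/481165)/(-161247) = (141752 - 62068/481165)*(-1/161247) = (68206039012/481165)*(-1/161247) = -68206039012/77586412755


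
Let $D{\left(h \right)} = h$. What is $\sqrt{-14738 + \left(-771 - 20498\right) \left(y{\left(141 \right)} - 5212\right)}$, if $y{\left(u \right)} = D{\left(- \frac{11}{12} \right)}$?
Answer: $\frac{\sqrt{3990916317}}{6} \approx 10529.0$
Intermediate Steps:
$y{\left(u \right)} = - \frac{11}{12}$
$\sqrt{-14738 + \left(-771 - 20498\right) \left(y{\left(141 \right)} - 5212\right)} = \sqrt{-14738 + \left(-771 - 20498\right) \left(- \frac{11}{12} - 5212\right)} = \sqrt{-14738 - - \frac{1330482295}{12}} = \sqrt{-14738 + \frac{1330482295}{12}} = \sqrt{\frac{1330305439}{12}} = \frac{\sqrt{3990916317}}{6}$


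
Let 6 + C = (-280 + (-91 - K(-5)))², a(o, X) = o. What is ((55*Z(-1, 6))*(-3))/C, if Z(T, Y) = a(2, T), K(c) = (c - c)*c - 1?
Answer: -165/68447 ≈ -0.0024106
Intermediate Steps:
K(c) = -1 (K(c) = 0*c - 1 = 0 - 1 = -1)
Z(T, Y) = 2
C = 136894 (C = -6 + (-280 + (-91 - 1*(-1)))² = -6 + (-280 + (-91 + 1))² = -6 + (-280 - 90)² = -6 + (-370)² = -6 + 136900 = 136894)
((55*Z(-1, 6))*(-3))/C = ((55*2)*(-3))/136894 = (110*(-3))*(1/136894) = -330*1/136894 = -165/68447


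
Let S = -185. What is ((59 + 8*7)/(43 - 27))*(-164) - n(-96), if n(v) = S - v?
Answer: -4359/4 ≈ -1089.8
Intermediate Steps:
n(v) = -185 - v
((59 + 8*7)/(43 - 27))*(-164) - n(-96) = ((59 + 8*7)/(43 - 27))*(-164) - (-185 - 1*(-96)) = ((59 + 56)/16)*(-164) - (-185 + 96) = (115*(1/16))*(-164) - 1*(-89) = (115/16)*(-164) + 89 = -4715/4 + 89 = -4359/4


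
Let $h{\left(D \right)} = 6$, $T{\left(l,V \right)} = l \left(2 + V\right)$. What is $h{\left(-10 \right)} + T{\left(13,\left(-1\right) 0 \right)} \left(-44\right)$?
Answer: $-1138$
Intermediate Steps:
$h{\left(-10 \right)} + T{\left(13,\left(-1\right) 0 \right)} \left(-44\right) = 6 + 13 \left(2 - 0\right) \left(-44\right) = 6 + 13 \left(2 + 0\right) \left(-44\right) = 6 + 13 \cdot 2 \left(-44\right) = 6 + 26 \left(-44\right) = 6 - 1144 = -1138$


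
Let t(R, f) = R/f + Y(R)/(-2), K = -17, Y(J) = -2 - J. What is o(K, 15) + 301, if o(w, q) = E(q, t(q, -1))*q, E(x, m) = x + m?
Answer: 857/2 ≈ 428.50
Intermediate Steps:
t(R, f) = 1 + R/2 + R/f (t(R, f) = R/f + (-2 - R)/(-2) = R/f + (-2 - R)*(-½) = R/f + (1 + R/2) = 1 + R/2 + R/f)
E(x, m) = m + x
o(w, q) = q*(1 + q/2) (o(w, q) = ((1 + q/2 + q/(-1)) + q)*q = ((1 + q/2 + q*(-1)) + q)*q = ((1 + q/2 - q) + q)*q = ((1 - q/2) + q)*q = (1 + q/2)*q = q*(1 + q/2))
o(K, 15) + 301 = (½)*15*(2 + 15) + 301 = (½)*15*17 + 301 = 255/2 + 301 = 857/2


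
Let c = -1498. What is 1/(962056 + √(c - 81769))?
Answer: 962056/925551830403 - I*√83267/925551830403 ≈ 1.0394e-6 - 3.1177e-10*I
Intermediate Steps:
1/(962056 + √(c - 81769)) = 1/(962056 + √(-1498 - 81769)) = 1/(962056 + √(-83267)) = 1/(962056 + I*√83267)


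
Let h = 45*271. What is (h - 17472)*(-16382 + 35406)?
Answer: -100389648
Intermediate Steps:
h = 12195
(h - 17472)*(-16382 + 35406) = (12195 - 17472)*(-16382 + 35406) = -5277*19024 = -100389648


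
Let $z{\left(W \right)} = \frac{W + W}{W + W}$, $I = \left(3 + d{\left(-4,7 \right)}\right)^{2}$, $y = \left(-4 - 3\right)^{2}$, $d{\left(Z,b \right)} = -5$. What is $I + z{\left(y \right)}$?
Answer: $5$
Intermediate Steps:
$y = 49$ ($y = \left(-7\right)^{2} = 49$)
$I = 4$ ($I = \left(3 - 5\right)^{2} = \left(-2\right)^{2} = 4$)
$z{\left(W \right)} = 1$ ($z{\left(W \right)} = \frac{2 W}{2 W} = 2 W \frac{1}{2 W} = 1$)
$I + z{\left(y \right)} = 4 + 1 = 5$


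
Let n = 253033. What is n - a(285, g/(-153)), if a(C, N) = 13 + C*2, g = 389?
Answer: 252450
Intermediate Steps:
a(C, N) = 13 + 2*C
n - a(285, g/(-153)) = 253033 - (13 + 2*285) = 253033 - (13 + 570) = 253033 - 1*583 = 253033 - 583 = 252450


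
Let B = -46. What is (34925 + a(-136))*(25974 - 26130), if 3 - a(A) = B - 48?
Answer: -5463432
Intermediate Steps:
a(A) = 97 (a(A) = 3 - (-46 - 48) = 3 - 1*(-94) = 3 + 94 = 97)
(34925 + a(-136))*(25974 - 26130) = (34925 + 97)*(25974 - 26130) = 35022*(-156) = -5463432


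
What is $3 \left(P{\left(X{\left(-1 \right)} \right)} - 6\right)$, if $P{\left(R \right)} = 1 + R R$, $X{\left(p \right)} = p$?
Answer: $-12$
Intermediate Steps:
$P{\left(R \right)} = 1 + R^{2}$
$3 \left(P{\left(X{\left(-1 \right)} \right)} - 6\right) = 3 \left(\left(1 + \left(-1\right)^{2}\right) - 6\right) = 3 \left(\left(1 + 1\right) - 6\right) = 3 \left(2 - 6\right) = 3 \left(-4\right) = -12$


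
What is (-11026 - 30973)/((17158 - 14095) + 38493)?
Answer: -41999/41556 ≈ -1.0107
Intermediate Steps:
(-11026 - 30973)/((17158 - 14095) + 38493) = -41999/(3063 + 38493) = -41999/41556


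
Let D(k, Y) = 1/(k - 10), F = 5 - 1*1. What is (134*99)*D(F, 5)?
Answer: -2211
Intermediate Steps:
F = 4 (F = 5 - 1 = 4)
D(k, Y) = 1/(-10 + k)
(134*99)*D(F, 5) = (134*99)/(-10 + 4) = 13266/(-6) = 13266*(-1/6) = -2211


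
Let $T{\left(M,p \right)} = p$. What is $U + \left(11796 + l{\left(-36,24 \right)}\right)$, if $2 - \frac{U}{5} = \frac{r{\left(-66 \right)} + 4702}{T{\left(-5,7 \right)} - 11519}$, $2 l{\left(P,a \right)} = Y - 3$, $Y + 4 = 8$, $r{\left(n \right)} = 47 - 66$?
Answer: $\frac{135939843}{11512} \approx 11809.0$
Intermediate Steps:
$r{\left(n \right)} = -19$
$Y = 4$ ($Y = -4 + 8 = 4$)
$l{\left(P,a \right)} = \frac{1}{2}$ ($l{\left(P,a \right)} = \frac{4 - 3}{2} = \frac{1}{2} \cdot 1 = \frac{1}{2}$)
$U = \frac{138535}{11512}$ ($U = 10 - 5 \frac{-19 + 4702}{7 - 11519} = 10 - 5 \frac{4683}{-11512} = 10 - 5 \cdot 4683 \left(- \frac{1}{11512}\right) = 10 - - \frac{23415}{11512} = 10 + \frac{23415}{11512} = \frac{138535}{11512} \approx 12.034$)
$U + \left(11796 + l{\left(-36,24 \right)}\right) = \frac{138535}{11512} + \left(11796 + \frac{1}{2}\right) = \frac{138535}{11512} + \frac{23593}{2} = \frac{135939843}{11512}$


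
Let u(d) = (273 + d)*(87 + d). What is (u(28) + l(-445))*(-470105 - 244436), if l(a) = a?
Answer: -24415865970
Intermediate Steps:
u(d) = (87 + d)*(273 + d)
(u(28) + l(-445))*(-470105 - 244436) = ((23751 + 28² + 360*28) - 445)*(-470105 - 244436) = ((23751 + 784 + 10080) - 445)*(-714541) = (34615 - 445)*(-714541) = 34170*(-714541) = -24415865970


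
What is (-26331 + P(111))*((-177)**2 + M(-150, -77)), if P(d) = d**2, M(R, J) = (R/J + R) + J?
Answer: -33554006040/77 ≈ -4.3577e+8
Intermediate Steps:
M(R, J) = J + R + R/J (M(R, J) = (R + R/J) + J = J + R + R/J)
(-26331 + P(111))*((-177)**2 + M(-150, -77)) = (-26331 + 111**2)*((-177)**2 + (-77 - 150 - 150/(-77))) = (-26331 + 12321)*(31329 + (-77 - 150 - 150*(-1/77))) = -14010*(31329 + (-77 - 150 + 150/77)) = -14010*(31329 - 17329/77) = -14010*2395004/77 = -33554006040/77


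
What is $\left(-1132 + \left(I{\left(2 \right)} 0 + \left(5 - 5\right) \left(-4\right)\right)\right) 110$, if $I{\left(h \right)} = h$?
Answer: $-124520$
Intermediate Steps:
$\left(-1132 + \left(I{\left(2 \right)} 0 + \left(5 - 5\right) \left(-4\right)\right)\right) 110 = \left(-1132 + \left(2 \cdot 0 + \left(5 - 5\right) \left(-4\right)\right)\right) 110 = \left(-1132 + \left(0 + 0 \left(-4\right)\right)\right) 110 = \left(-1132 + \left(0 + 0\right)\right) 110 = \left(-1132 + 0\right) 110 = \left(-1132\right) 110 = -124520$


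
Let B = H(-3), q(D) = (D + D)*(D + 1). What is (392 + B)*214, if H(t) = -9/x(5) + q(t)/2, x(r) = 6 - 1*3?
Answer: 84530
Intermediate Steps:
q(D) = 2*D*(1 + D) (q(D) = (2*D)*(1 + D) = 2*D*(1 + D))
x(r) = 3 (x(r) = 6 - 3 = 3)
H(t) = -3 + t*(1 + t) (H(t) = -9/3 + (2*t*(1 + t))/2 = -9*⅓ + (2*t*(1 + t))*(½) = -3 + t*(1 + t))
B = 3 (B = -3 - 3*(1 - 3) = -3 - 3*(-2) = -3 + 6 = 3)
(392 + B)*214 = (392 + 3)*214 = 395*214 = 84530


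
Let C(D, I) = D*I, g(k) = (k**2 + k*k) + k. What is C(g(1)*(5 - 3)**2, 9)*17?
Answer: 1836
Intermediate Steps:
g(k) = k + 2*k**2 (g(k) = (k**2 + k**2) + k = 2*k**2 + k = k + 2*k**2)
C(g(1)*(5 - 3)**2, 9)*17 = (((1*(1 + 2*1))*(5 - 3)**2)*9)*17 = (((1*(1 + 2))*2**2)*9)*17 = (((1*3)*4)*9)*17 = ((3*4)*9)*17 = (12*9)*17 = 108*17 = 1836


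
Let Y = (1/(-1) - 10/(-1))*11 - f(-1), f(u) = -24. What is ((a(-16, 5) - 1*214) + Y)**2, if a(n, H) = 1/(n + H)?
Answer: 1004004/121 ≈ 8297.5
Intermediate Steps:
Y = 123 (Y = (1/(-1) - 10/(-1))*11 - 1*(-24) = (1*(-1) - 10*(-1))*11 + 24 = (-1 + 10)*11 + 24 = 9*11 + 24 = 99 + 24 = 123)
a(n, H) = 1/(H + n)
((a(-16, 5) - 1*214) + Y)**2 = ((1/(5 - 16) - 1*214) + 123)**2 = ((1/(-11) - 214) + 123)**2 = ((-1/11 - 214) + 123)**2 = (-2355/11 + 123)**2 = (-1002/11)**2 = 1004004/121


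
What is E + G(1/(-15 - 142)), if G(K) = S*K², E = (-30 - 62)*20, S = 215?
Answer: -45353945/24649 ≈ -1840.0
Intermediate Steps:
E = -1840 (E = -92*20 = -1840)
G(K) = 215*K²
E + G(1/(-15 - 142)) = -1840 + 215*(1/(-15 - 142))² = -1840 + 215*(1/(-157))² = -1840 + 215*(-1/157)² = -1840 + 215*(1/24649) = -1840 + 215/24649 = -45353945/24649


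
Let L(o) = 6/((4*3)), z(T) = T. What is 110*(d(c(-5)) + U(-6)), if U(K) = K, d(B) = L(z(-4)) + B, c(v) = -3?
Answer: -935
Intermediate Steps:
L(o) = ½ (L(o) = 6/12 = 6*(1/12) = ½)
d(B) = ½ + B
110*(d(c(-5)) + U(-6)) = 110*((½ - 3) - 6) = 110*(-5/2 - 6) = 110*(-17/2) = -935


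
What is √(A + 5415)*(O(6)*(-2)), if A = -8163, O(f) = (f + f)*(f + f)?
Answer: -576*I*√687 ≈ -15097.0*I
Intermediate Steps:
O(f) = 4*f² (O(f) = (2*f)*(2*f) = 4*f²)
√(A + 5415)*(O(6)*(-2)) = √(-8163 + 5415)*((4*6²)*(-2)) = √(-2748)*((4*36)*(-2)) = (2*I*√687)*(144*(-2)) = (2*I*√687)*(-288) = -576*I*√687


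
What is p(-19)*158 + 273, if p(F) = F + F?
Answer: -5731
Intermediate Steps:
p(F) = 2*F
p(-19)*158 + 273 = (2*(-19))*158 + 273 = -38*158 + 273 = -6004 + 273 = -5731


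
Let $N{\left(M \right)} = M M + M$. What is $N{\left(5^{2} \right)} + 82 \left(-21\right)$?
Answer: $-1072$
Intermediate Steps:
$N{\left(M \right)} = M + M^{2}$ ($N{\left(M \right)} = M^{2} + M = M + M^{2}$)
$N{\left(5^{2} \right)} + 82 \left(-21\right) = 5^{2} \left(1 + 5^{2}\right) + 82 \left(-21\right) = 25 \left(1 + 25\right) - 1722 = 25 \cdot 26 - 1722 = 650 - 1722 = -1072$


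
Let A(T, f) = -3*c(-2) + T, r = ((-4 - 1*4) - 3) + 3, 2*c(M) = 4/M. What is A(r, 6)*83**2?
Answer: -34445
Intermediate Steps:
c(M) = 2/M (c(M) = (4/M)/2 = 2/M)
r = -8 (r = ((-4 - 4) - 3) + 3 = (-8 - 3) + 3 = -11 + 3 = -8)
A(T, f) = 3 + T (A(T, f) = -6/(-2) + T = -6*(-1)/2 + T = -3*(-1) + T = 3 + T)
A(r, 6)*83**2 = (3 - 8)*83**2 = -5*6889 = -34445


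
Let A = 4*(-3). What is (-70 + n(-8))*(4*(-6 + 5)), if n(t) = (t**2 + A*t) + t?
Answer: -328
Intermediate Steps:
A = -12
n(t) = t**2 - 11*t (n(t) = (t**2 - 12*t) + t = t**2 - 11*t)
(-70 + n(-8))*(4*(-6 + 5)) = (-70 - 8*(-11 - 8))*(4*(-6 + 5)) = (-70 - 8*(-19))*(4*(-1)) = (-70 + 152)*(-4) = 82*(-4) = -328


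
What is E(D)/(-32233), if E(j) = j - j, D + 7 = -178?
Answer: 0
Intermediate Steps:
D = -185 (D = -7 - 178 = -185)
E(j) = 0
E(D)/(-32233) = 0/(-32233) = 0*(-1/32233) = 0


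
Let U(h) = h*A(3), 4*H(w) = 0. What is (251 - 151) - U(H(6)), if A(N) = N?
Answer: 100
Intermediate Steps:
H(w) = 0 (H(w) = (¼)*0 = 0)
U(h) = 3*h (U(h) = h*3 = 3*h)
(251 - 151) - U(H(6)) = (251 - 151) - 3*0 = 100 - 1*0 = 100 + 0 = 100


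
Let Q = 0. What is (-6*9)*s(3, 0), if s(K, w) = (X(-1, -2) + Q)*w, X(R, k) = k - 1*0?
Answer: 0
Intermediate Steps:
X(R, k) = k (X(R, k) = k + 0 = k)
s(K, w) = -2*w (s(K, w) = (-2 + 0)*w = -2*w)
(-6*9)*s(3, 0) = (-6*9)*(-2*0) = -54*0 = 0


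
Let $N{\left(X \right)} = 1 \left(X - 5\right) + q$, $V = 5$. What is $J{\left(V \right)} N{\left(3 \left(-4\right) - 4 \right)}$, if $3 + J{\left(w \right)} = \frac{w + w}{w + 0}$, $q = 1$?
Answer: $20$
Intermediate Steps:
$N{\left(X \right)} = -4 + X$ ($N{\left(X \right)} = 1 \left(X - 5\right) + 1 = 1 \left(-5 + X\right) + 1 = \left(-5 + X\right) + 1 = -4 + X$)
$J{\left(w \right)} = -1$ ($J{\left(w \right)} = -3 + \frac{w + w}{w + 0} = -3 + \frac{2 w}{w} = -3 + 2 = -1$)
$J{\left(V \right)} N{\left(3 \left(-4\right) - 4 \right)} = - (-4 + \left(3 \left(-4\right) - 4\right)) = - (-4 - 16) = \left(-1\right) \left(-20\right) = 20$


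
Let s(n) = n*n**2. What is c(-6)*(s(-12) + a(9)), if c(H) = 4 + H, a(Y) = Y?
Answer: 3438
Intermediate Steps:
s(n) = n**3
c(-6)*(s(-12) + a(9)) = (4 - 6)*((-12)**3 + 9) = -2*(-1728 + 9) = -2*(-1719) = 3438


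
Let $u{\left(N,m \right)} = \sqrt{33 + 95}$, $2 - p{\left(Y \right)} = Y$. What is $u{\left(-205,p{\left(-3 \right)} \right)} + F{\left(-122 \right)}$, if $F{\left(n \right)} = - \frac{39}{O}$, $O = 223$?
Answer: $- \frac{39}{223} + 8 \sqrt{2} \approx 11.139$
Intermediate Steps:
$p{\left(Y \right)} = 2 - Y$
$F{\left(n \right)} = - \frac{39}{223}$
$u{\left(N,m \right)} = 8 \sqrt{2}$ ($u{\left(N,m \right)} = \sqrt{128} = 8 \sqrt{2}$)
$u{\left(-205,p{\left(-3 \right)} \right)} + F{\left(-122 \right)} = 8 \sqrt{2} - \frac{39}{223} = - \frac{39}{223} + 8 \sqrt{2}$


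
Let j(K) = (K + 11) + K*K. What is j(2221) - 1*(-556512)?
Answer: 5491585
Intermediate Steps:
j(K) = 11 + K + K² (j(K) = (11 + K) + K² = 11 + K + K²)
j(2221) - 1*(-556512) = (11 + 2221 + 2221²) - 1*(-556512) = (11 + 2221 + 4932841) + 556512 = 4935073 + 556512 = 5491585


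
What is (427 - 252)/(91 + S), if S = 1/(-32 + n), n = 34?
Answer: 350/183 ≈ 1.9126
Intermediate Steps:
S = ½ (S = 1/(-32 + 34) = 1/2 = ½ ≈ 0.50000)
(427 - 252)/(91 + S) = (427 - 252)/(91 + ½) = 175/(183/2) = 175*(2/183) = 350/183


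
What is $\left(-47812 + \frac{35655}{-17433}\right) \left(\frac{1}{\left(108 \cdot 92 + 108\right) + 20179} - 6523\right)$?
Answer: $\frac{18258708555075292}{58541951} \approx 3.1189 \cdot 10^{8}$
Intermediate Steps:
$\left(-47812 + \frac{35655}{-17433}\right) \left(\frac{1}{\left(108 \cdot 92 + 108\right) + 20179} - 6523\right) = \left(-47812 + 35655 \left(- \frac{1}{17433}\right)\right) \left(\frac{1}{\left(9936 + 108\right) + 20179} - 6523\right) = \left(-47812 - \frac{11885}{5811}\right) \left(\frac{1}{10044 + 20179} - 6523\right) = - \frac{277847417 \left(\frac{1}{30223} - 6523\right)}{5811} = \left(- \frac{277847417}{5811}\right) \left(- \frac{197144628}{30223}\right) = \frac{18258708555075292}{58541951}$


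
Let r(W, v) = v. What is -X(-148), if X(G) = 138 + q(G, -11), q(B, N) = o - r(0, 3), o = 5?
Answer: -140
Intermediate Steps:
q(B, N) = 2 (q(B, N) = 5 - 1*3 = 5 - 3 = 2)
X(G) = 140 (X(G) = 138 + 2 = 140)
-X(-148) = -1*140 = -140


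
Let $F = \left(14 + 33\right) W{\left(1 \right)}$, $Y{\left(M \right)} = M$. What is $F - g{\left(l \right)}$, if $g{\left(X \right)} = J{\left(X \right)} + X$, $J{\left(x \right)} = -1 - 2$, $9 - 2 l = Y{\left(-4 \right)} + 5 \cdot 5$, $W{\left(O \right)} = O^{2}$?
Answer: $56$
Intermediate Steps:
$l = -6$ ($l = \frac{9}{2} - \frac{-4 + 5 \cdot 5}{2} = \frac{9}{2} - \frac{-4 + 25}{2} = \frac{9}{2} - \frac{21}{2} = -6$)
$J{\left(x \right)} = -3$
$g{\left(X \right)} = -3 + X$
$F = 47$ ($F = \left(14 + 33\right) 1^{2} = 47 \cdot 1 = 47$)
$F - g{\left(l \right)} = 47 - \left(-3 - 6\right) = 47 - -9 = 47 + 9 = 56$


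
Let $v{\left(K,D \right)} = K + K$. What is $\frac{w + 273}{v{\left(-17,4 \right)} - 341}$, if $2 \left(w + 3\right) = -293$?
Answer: $- \frac{247}{750} \approx -0.32933$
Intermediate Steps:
$v{\left(K,D \right)} = 2 K$
$w = - \frac{299}{2}$ ($w = -3 + \frac{1}{2} \left(-293\right) = -3 - \frac{293}{2} = - \frac{299}{2} \approx -149.5$)
$\frac{w + 273}{v{\left(-17,4 \right)} - 341} = \frac{- \frac{299}{2} + 273}{2 \left(-17\right) - 341} = \frac{247}{2 \left(-34 - 341\right)} = \frac{247}{2 \left(-375\right)} = \frac{247}{2} \left(- \frac{1}{375}\right) = - \frac{247}{750}$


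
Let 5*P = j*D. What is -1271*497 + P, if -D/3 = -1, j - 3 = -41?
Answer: -3158549/5 ≈ -6.3171e+5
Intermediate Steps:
j = -38 (j = 3 - 41 = -38)
D = 3 (D = -3*(-1) = 3)
P = -114/5 (P = (-38*3)/5 = (1/5)*(-114) = -114/5 ≈ -22.800)
-1271*497 + P = -1271*497 - 114/5 = -631687 - 114/5 = -3158549/5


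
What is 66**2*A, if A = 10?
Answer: 43560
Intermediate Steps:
66**2*A = 66**2*10 = 4356*10 = 43560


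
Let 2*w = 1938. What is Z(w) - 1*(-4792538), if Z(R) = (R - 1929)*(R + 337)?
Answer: 3538778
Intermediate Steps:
w = 969 (w = (1/2)*1938 = 969)
Z(R) = (-1929 + R)*(337 + R)
Z(w) - 1*(-4792538) = (-650073 + 969**2 - 1592*969) - 1*(-4792538) = (-650073 + 938961 - 1542648) + 4792538 = -1253760 + 4792538 = 3538778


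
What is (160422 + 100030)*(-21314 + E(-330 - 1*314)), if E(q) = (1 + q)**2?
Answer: 102132345020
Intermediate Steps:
(160422 + 100030)*(-21314 + E(-330 - 1*314)) = (160422 + 100030)*(-21314 + (1 + (-330 - 1*314))**2) = 260452*(-21314 + (1 + (-330 - 314))**2) = 260452*(-21314 + (1 - 644)**2) = 260452*(-21314 + (-643)**2) = 260452*(-21314 + 413449) = 260452*392135 = 102132345020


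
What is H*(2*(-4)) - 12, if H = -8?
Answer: 52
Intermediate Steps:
H*(2*(-4)) - 12 = -16*(-4) - 12 = -8*(-8) - 12 = 64 - 12 = 52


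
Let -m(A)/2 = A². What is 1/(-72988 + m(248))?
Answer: -1/195996 ≈ -5.1021e-6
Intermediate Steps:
m(A) = -2*A²
1/(-72988 + m(248)) = 1/(-72988 - 2*248²) = 1/(-72988 - 2*61504) = 1/(-72988 - 123008) = 1/(-195996) = -1/195996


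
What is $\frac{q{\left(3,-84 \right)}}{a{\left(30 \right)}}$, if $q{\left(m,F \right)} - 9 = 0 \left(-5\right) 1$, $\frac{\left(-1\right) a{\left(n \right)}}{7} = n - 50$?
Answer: $\frac{9}{140} \approx 0.064286$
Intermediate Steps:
$a{\left(n \right)} = 350 - 7 n$ ($a{\left(n \right)} = - 7 \left(n - 50\right) = - 7 \left(-50 + n\right) = 350 - 7 n$)
$q{\left(m,F \right)} = 9$ ($q{\left(m,F \right)} = 9 + 0 \left(-5\right) 1 = 9 + 0 \cdot 1 = 9 + 0 = 9$)
$\frac{q{\left(3,-84 \right)}}{a{\left(30 \right)}} = \frac{9}{350 - 210} = \frac{9}{140}$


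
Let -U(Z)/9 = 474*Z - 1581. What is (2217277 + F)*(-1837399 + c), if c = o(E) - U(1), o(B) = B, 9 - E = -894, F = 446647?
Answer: -4918826445116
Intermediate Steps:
E = 903 (E = 9 - 1*(-894) = 9 + 894 = 903)
U(Z) = 14229 - 4266*Z (U(Z) = -9*(474*Z - 1581) = -9*(-1581 + 474*Z) = 14229 - 4266*Z)
c = -9060 (c = 903 - (14229 - 4266*1) = 903 - (14229 - 4266) = 903 - 1*9963 = 903 - 9963 = -9060)
(2217277 + F)*(-1837399 + c) = (2217277 + 446647)*(-1837399 - 9060) = 2663924*(-1846459) = -4918826445116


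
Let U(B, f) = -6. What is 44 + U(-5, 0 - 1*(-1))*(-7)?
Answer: 86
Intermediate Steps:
44 + U(-5, 0 - 1*(-1))*(-7) = 44 - 6*(-7) = 44 + 42 = 86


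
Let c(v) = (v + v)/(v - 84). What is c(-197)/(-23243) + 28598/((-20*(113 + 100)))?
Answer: -93391654837/13911632790 ≈ -6.7132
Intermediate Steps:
c(v) = 2*v/(-84 + v) (c(v) = (2*v)/(-84 + v) = 2*v/(-84 + v))
c(-197)/(-23243) + 28598/((-20*(113 + 100))) = (2*(-197)/(-84 - 197))/(-23243) + 28598/((-20*(113 + 100))) = (2*(-197)/(-281))*(-1/23243) + 28598/((-20*213)) = (2*(-197)*(-1/281))*(-1/23243) + 28598/(-4260) = (394/281)*(-1/23243) + 28598*(-1/4260) = -394/6531283 - 14299/2130 = -93391654837/13911632790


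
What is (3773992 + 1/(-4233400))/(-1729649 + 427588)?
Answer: -15976817732799/5512145037400 ≈ -2.8985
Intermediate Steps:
(3773992 + 1/(-4233400))/(-1729649 + 427588) = (3773992 - 1/4233400)/(-1302061) = (15976817732799/4233400)*(-1/1302061) = -15976817732799/5512145037400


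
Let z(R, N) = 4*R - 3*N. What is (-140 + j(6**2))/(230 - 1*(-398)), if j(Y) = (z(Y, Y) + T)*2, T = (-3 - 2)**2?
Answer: -9/314 ≈ -0.028662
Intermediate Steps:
z(R, N) = -3*N + 4*R
T = 25 (T = (-5)**2 = 25)
j(Y) = 50 + 2*Y (j(Y) = ((-3*Y + 4*Y) + 25)*2 = (Y + 25)*2 = (25 + Y)*2 = 50 + 2*Y)
(-140 + j(6**2))/(230 - 1*(-398)) = (-140 + (50 + 2*6**2))/(230 - 1*(-398)) = (-140 + (50 + 2*36))/(230 + 398) = (-140 + (50 + 72))/628 = (-140 + 122)*(1/628) = -18*1/628 = -9/314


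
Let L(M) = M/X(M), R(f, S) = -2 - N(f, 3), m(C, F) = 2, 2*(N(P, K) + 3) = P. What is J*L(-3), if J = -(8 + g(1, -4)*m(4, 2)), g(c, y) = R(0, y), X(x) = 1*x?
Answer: -10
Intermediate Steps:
N(P, K) = -3 + P/2
X(x) = x
R(f, S) = 1 - f/2 (R(f, S) = -2 - (-3 + f/2) = -2 + (3 - f/2) = 1 - f/2)
g(c, y) = 1 (g(c, y) = 1 - ½*0 = 1 + 0 = 1)
L(M) = 1 (L(M) = M/M = 1)
J = -10 (J = -(8 + 1*2) = -(8 + 2) = -1*10 = -10)
J*L(-3) = -10*1 = -10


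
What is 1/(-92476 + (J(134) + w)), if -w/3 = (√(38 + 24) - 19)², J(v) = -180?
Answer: -93925/8821099873 - 114*√62/8821099873 ≈ -1.0750e-5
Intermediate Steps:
w = -3*(-19 + √62)² (w = -3*(√(38 + 24) - 19)² = -3*(√62 - 19)² = -3*(-19 + √62)² ≈ -371.36)
1/(-92476 + (J(134) + w)) = 1/(-92476 + (-180 + (-1269 + 114*√62))) = 1/(-92476 + (-1449 + 114*√62)) = 1/(-93925 + 114*√62)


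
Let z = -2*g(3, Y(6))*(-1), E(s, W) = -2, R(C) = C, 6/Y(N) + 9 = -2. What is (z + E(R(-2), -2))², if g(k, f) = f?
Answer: 1156/121 ≈ 9.5537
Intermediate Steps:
Y(N) = -6/11 (Y(N) = 6/(-9 - 2) = 6/(-11) = 6*(-1/11) = -6/11)
z = -12/11 (z = -2*(-6/11)*(-1) = (12/11)*(-1) = -12/11 ≈ -1.0909)
(z + E(R(-2), -2))² = (-12/11 - 2)² = (-34/11)² = 1156/121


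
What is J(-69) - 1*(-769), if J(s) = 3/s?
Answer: 17686/23 ≈ 768.96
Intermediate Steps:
J(s) = 3/s
J(-69) - 1*(-769) = 3/(-69) - 1*(-769) = 3*(-1/69) + 769 = -1/23 + 769 = 17686/23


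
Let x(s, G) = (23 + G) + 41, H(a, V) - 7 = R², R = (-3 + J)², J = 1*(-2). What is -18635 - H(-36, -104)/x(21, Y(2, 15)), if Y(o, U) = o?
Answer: -615271/33 ≈ -18645.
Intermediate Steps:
J = -2
R = 25 (R = (-3 - 2)² = (-5)² = 25)
H(a, V) = 632 (H(a, V) = 7 + 25² = 7 + 625 = 632)
x(s, G) = 64 + G
-18635 - H(-36, -104)/x(21, Y(2, 15)) = -18635 - 632/(64 + 2) = -18635 - 632/66 = -18635 - 1*316/33 = -18635 - 316/33 = -615271/33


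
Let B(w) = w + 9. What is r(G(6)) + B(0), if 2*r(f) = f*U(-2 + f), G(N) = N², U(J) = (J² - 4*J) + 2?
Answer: 18405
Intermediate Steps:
B(w) = 9 + w
U(J) = 2 + J² - 4*J
r(f) = f*(10 + (-2 + f)² - 4*f)/2 (r(f) = (f*(2 + (-2 + f)² - 4*(-2 + f)))/2 = (f*(2 + (-2 + f)² + (8 - 4*f)))/2 = (f*(10 + (-2 + f)² - 4*f))/2 = f*(10 + (-2 + f)² - 4*f)/2)
r(G(6)) + B(0) = (½)*6²*(14 + (6²)² - 8*6²) + (9 + 0) = (½)*36*(14 + 36² - 8*36) + 9 = (½)*36*(14 + 1296 - 288) + 9 = (½)*36*1022 + 9 = 18396 + 9 = 18405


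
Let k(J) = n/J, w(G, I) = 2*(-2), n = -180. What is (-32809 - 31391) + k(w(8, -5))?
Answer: -64155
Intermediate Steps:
w(G, I) = -4
k(J) = -180/J
(-32809 - 31391) + k(w(8, -5)) = (-32809 - 31391) - 180/(-4) = -64200 - 180*(-¼) = -64200 + 45 = -64155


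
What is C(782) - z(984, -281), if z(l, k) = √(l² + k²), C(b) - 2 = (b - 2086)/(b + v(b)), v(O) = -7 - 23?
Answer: 25/94 - √1047217 ≈ -1023.1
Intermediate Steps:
v(O) = -30
C(b) = 2 + (-2086 + b)/(-30 + b) (C(b) = 2 + (b - 2086)/(b - 30) = 2 + (-2086 + b)/(-30 + b))
z(l, k) = √(k² + l²)
C(782) - z(984, -281) = (-2146 + 3*782)/(-30 + 782) - √((-281)² + 984²) = (-2146 + 2346)/752 - √(78961 + 968256) = (1/752)*200 - √1047217 = 25/94 - √1047217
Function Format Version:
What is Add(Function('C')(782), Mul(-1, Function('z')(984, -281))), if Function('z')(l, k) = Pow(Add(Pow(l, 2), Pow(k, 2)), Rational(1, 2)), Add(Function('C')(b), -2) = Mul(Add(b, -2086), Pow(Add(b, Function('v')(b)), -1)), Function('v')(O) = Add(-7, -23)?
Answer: Add(Rational(25, 94), Mul(-1, Pow(1047217, Rational(1, 2)))) ≈ -1023.1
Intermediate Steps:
Function('v')(O) = -30
Function('C')(b) = Add(2, Mul(Pow(Add(-30, b), -1), Add(-2086, b))) (Function('C')(b) = Add(2, Mul(Add(b, -2086), Pow(Add(b, -30), -1))) = Add(2, Mul(Add(-2086, b), Pow(Add(-30, b), -1))) = Add(2, Mul(Pow(Add(-30, b), -1), Add(-2086, b))))
Function('z')(l, k) = Pow(Add(Pow(k, 2), Pow(l, 2)), Rational(1, 2))
Add(Function('C')(782), Mul(-1, Function('z')(984, -281))) = Add(Mul(Pow(Add(-30, 782), -1), Add(-2146, Mul(3, 782))), Mul(-1, Pow(Add(Pow(-281, 2), Pow(984, 2)), Rational(1, 2)))) = Add(Mul(Pow(752, -1), Add(-2146, 2346)), Mul(-1, Pow(Add(78961, 968256), Rational(1, 2)))) = Add(Mul(Rational(1, 752), 200), Mul(-1, Pow(1047217, Rational(1, 2)))) = Add(Rational(25, 94), Mul(-1, Pow(1047217, Rational(1, 2))))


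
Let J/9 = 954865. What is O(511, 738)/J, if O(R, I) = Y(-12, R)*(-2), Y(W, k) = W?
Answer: 8/2864595 ≈ 2.7927e-6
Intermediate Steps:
J = 8593785 (J = 9*954865 = 8593785)
O(R, I) = 24 (O(R, I) = -12*(-2) = 24)
O(511, 738)/J = 24/8593785 = 24*(1/8593785) = 8/2864595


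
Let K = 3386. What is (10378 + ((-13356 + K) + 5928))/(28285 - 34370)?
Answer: -6336/6085 ≈ -1.0412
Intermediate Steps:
(10378 + ((-13356 + K) + 5928))/(28285 - 34370) = (10378 + ((-13356 + 3386) + 5928))/(28285 - 34370) = (10378 + (-9970 + 5928))/(-6085) = (10378 - 4042)*(-1/6085) = 6336*(-1/6085) = -6336/6085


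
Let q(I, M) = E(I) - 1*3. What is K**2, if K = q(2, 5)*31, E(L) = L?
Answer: 961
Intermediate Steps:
q(I, M) = -3 + I (q(I, M) = I - 1*3 = I - 3 = -3 + I)
K = -31 (K = (-3 + 2)*31 = -1*31 = -31)
K**2 = (-31)**2 = 961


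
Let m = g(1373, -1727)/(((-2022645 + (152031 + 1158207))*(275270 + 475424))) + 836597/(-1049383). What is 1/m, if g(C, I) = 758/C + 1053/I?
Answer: -190103442768608532364542/151555695022568582609371 ≈ -1.2543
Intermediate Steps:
m = -151555695022568582609371/190103442768608532364542 (m = (758/1373 + 1053/(-1727))/(((-2022645 + (152031 + 1158207))*(275270 + 475424))) + 836597/(-1049383) = (758*(1/1373) + 1053*(-1/1727))/(((-2022645 + 1310238)*750694)) + 836597*(-1/1049383) = (758/1373 - 1053/1727)/((-712407*750694)) - 836597/1049383 = -136703/2371171/(-534799660458) - 836597/1049383 = -136703/2371171*(-1/534799660458) - 836597/1049383 = 19529/181157349383979474 - 836597/1049383 = -151555695022568582609371/190103442768608532364542 ≈ -0.79723)
1/m = 1/(-151555695022568582609371/190103442768608532364542) = -190103442768608532364542/151555695022568582609371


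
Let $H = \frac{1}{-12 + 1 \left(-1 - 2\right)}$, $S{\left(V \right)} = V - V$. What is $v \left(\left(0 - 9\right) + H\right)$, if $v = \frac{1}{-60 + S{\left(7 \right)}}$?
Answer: $\frac{34}{225} \approx 0.15111$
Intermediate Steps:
$S{\left(V \right)} = 0$
$v = - \frac{1}{60}$ ($v = \frac{1}{-60 + 0} = \frac{1}{-60} = - \frac{1}{60} \approx -0.016667$)
$H = - \frac{1}{15}$ ($H = \frac{1}{-12 + 1 \left(-3\right)} = \frac{1}{-12 - 3} = \frac{1}{-15} = - \frac{1}{15} \approx -0.066667$)
$v \left(\left(0 - 9\right) + H\right) = - \frac{\left(0 - 9\right) - \frac{1}{15}}{60} = - \frac{-9 - \frac{1}{15}}{60} = \left(- \frac{1}{60}\right) \left(- \frac{136}{15}\right) = \frac{34}{225}$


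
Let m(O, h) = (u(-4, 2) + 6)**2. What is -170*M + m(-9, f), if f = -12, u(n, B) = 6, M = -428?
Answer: 72904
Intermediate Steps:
m(O, h) = 144 (m(O, h) = (6 + 6)**2 = 12**2 = 144)
-170*M + m(-9, f) = -170*(-428) + 144 = 72760 + 144 = 72904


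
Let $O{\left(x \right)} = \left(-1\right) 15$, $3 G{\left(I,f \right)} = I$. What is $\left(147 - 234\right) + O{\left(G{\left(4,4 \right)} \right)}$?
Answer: $-102$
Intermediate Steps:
$G{\left(I,f \right)} = \frac{I}{3}$
$O{\left(x \right)} = -15$
$\left(147 - 234\right) + O{\left(G{\left(4,4 \right)} \right)} = \left(147 - 234\right) - 15 = -87 - 15 = -102$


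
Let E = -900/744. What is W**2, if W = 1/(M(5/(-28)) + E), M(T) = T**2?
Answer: 590684416/819390625 ≈ 0.72088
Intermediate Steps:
E = -75/62 (E = -900*1/744 = -75/62 ≈ -1.2097)
W = -24304/28625 (W = 1/((5/(-28))**2 - 75/62) = 1/((5*(-1/28))**2 - 75/62) = 1/((-5/28)**2 - 75/62) = 1/(25/784 - 75/62) = 1/(-28625/24304) = -24304/28625 ≈ -0.84905)
W**2 = (-24304/28625)**2 = 590684416/819390625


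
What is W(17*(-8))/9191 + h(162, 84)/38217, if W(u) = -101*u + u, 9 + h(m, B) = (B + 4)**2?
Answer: 590843585/351252447 ≈ 1.6821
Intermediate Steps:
h(m, B) = -9 + (4 + B)**2 (h(m, B) = -9 + (B + 4)**2 = -9 + (4 + B)**2)
W(u) = -100*u
W(17*(-8))/9191 + h(162, 84)/38217 = -1700*(-8)/9191 + (-9 + (4 + 84)**2)/38217 = -100*(-136)*(1/9191) + (-9 + 88**2)*(1/38217) = 13600*(1/9191) + (-9 + 7744)*(1/38217) = 13600/9191 + 7735*(1/38217) = 13600/9191 + 7735/38217 = 590843585/351252447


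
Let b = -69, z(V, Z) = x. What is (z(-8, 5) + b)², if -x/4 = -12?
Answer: 441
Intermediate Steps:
x = 48 (x = -4*(-12) = 48)
z(V, Z) = 48
(z(-8, 5) + b)² = (48 - 69)² = (-21)² = 441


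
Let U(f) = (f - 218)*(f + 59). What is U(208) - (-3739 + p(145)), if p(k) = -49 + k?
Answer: 973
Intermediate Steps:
U(f) = (-218 + f)*(59 + f)
U(208) - (-3739 + p(145)) = (-12862 + 208**2 - 159*208) - (-3739 + (-49 + 145)) = (-12862 + 43264 - 33072) - (-3739 + 96) = -2670 - 1*(-3643) = -2670 + 3643 = 973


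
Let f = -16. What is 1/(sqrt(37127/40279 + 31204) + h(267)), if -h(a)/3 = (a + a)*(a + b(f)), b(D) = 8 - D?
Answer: -6259114926/2917886295464851 - sqrt(50626797668997)/8753658886394553 ≈ -2.1459e-6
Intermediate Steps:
h(a) = -6*a*(24 + a) (h(a) = -3*(a + a)*(a + (8 - 1*(-16))) = -3*2*a*(a + (8 + 16)) = -3*2*a*(a + 24) = -3*2*a*(24 + a) = -6*a*(24 + a))
1/(sqrt(37127/40279 + 31204) + h(267)) = 1/(sqrt(37127/40279 + 31204) - 6*267*(24 + 267)) = 1/(sqrt(37127*(1/40279) + 31204) - 6*267*291) = 1/(sqrt(37127/40279 + 31204) - 466182) = 1/(sqrt(1256903043/40279) - 466182) = 1/(sqrt(50626797668997)/40279 - 466182) = 1/(-466182 + sqrt(50626797668997)/40279)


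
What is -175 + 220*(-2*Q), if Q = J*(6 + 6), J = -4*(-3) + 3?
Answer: -79375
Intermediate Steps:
J = 15 (J = 12 + 3 = 15)
Q = 180 (Q = 15*(6 + 6) = 15*12 = 180)
-175 + 220*(-2*Q) = -175 + 220*(-2*180) = -175 + 220*(-360) = -175 - 79200 = -79375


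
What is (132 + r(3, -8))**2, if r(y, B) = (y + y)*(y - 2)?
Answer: 19044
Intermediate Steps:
r(y, B) = 2*y*(-2 + y) (r(y, B) = (2*y)*(-2 + y) = 2*y*(-2 + y))
(132 + r(3, -8))**2 = (132 + 2*3*(-2 + 3))**2 = (132 + 2*3*1)**2 = (132 + 6)**2 = 138**2 = 19044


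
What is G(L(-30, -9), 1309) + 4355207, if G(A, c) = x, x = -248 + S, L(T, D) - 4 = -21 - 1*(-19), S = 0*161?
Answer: 4354959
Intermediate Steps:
S = 0
L(T, D) = 2 (L(T, D) = 4 + (-21 - 1*(-19)) = 4 + (-21 + 19) = 4 - 2 = 2)
x = -248 (x = -248 + 0 = -248)
G(A, c) = -248
G(L(-30, -9), 1309) + 4355207 = -248 + 4355207 = 4354959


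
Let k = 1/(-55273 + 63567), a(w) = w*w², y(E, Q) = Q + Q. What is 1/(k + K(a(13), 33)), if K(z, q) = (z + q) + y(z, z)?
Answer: 8294/54939457 ≈ 0.00015097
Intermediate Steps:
y(E, Q) = 2*Q
a(w) = w³
K(z, q) = q + 3*z (K(z, q) = (z + q) + 2*z = (q + z) + 2*z = q + 3*z)
k = 1/8294 ≈ 0.00012057
1/(k + K(a(13), 33)) = 1/(1/8294 + (33 + 3*13³)) = 1/(1/8294 + (33 + 3*2197)) = 1/(1/8294 + (33 + 6591)) = 1/(1/8294 + 6624) = 1/(54939457/8294) = 8294/54939457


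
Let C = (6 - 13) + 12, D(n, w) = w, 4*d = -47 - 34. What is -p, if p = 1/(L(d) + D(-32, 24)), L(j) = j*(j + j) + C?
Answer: -8/6793 ≈ -0.0011777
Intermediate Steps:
d = -81/4 (d = (-47 - 34)/4 = (¼)*(-81) = -81/4 ≈ -20.250)
C = 5 (C = -7 + 12 = 5)
L(j) = 5 + 2*j² (L(j) = j*(j + j) + 5 = j*(2*j) + 5 = 2*j² + 5 = 5 + 2*j²)
p = 8/6793 (p = 1/((5 + 2*(-81/4)²) + 24) = 1/((5 + 2*(6561/16)) + 24) = 1/((5 + 6561/8) + 24) = 1/(6601/8 + 24) = 1/(6793/8) = 8/6793 ≈ 0.0011777)
-p = -1*8/6793 = -8/6793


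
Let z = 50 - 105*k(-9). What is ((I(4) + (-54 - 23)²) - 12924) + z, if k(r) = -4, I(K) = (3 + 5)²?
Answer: -6461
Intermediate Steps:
I(K) = 64 (I(K) = 8² = 64)
z = 470 (z = 50 - 105*(-4) = 50 + 420 = 470)
((I(4) + (-54 - 23)²) - 12924) + z = ((64 + (-54 - 23)²) - 12924) + 470 = ((64 + (-77)²) - 12924) + 470 = ((64 + 5929) - 12924) + 470 = (5993 - 12924) + 470 = -6931 + 470 = -6461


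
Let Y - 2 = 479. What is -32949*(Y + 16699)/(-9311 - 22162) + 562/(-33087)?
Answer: 7736198234/430131 ≈ 17986.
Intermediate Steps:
Y = 481 (Y = 2 + 479 = 481)
-32949*(Y + 16699)/(-9311 - 22162) + 562/(-33087) = -32949*(481 + 16699)/(-9311 - 22162) + 562/(-33087) = -32949/((-31473/17180)) + 562*(-1/33087) = -32949/((-31473*1/17180)) - 562/33087 = -32949/(-31473/17180) - 562/33087 = -32949*(-17180/31473) - 562/33087 = 62895980/3497 - 562/33087 = 7736198234/430131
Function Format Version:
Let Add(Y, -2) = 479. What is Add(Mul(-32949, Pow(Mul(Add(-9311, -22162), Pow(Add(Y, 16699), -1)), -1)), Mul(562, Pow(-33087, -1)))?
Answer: Rational(7736198234, 430131) ≈ 17986.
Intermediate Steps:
Y = 481 (Y = Add(2, 479) = 481)
Add(Mul(-32949, Pow(Mul(Add(-9311, -22162), Pow(Add(Y, 16699), -1)), -1)), Mul(562, Pow(-33087, -1))) = Add(Mul(-32949, Pow(Mul(Add(-9311, -22162), Pow(Add(481, 16699), -1)), -1)), Mul(562, Pow(-33087, -1))) = Add(Mul(-32949, Pow(Mul(-31473, Pow(17180, -1)), -1)), Mul(562, Rational(-1, 33087))) = Add(Mul(-32949, Pow(Mul(-31473, Rational(1, 17180)), -1)), Rational(-562, 33087)) = Add(Mul(-32949, Pow(Rational(-31473, 17180), -1)), Rational(-562, 33087)) = Add(Mul(-32949, Rational(-17180, 31473)), Rational(-562, 33087)) = Add(Rational(62895980, 3497), Rational(-562, 33087)) = Rational(7736198234, 430131)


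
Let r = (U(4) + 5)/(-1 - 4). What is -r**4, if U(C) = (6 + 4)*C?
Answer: -6561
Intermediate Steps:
U(C) = 10*C
r = -9 (r = (10*4 + 5)/(-1 - 4) = (40 + 5)/(-5) = 45*(-1/5) = -9)
-r**4 = -1*(-9)**4 = -1*6561 = -6561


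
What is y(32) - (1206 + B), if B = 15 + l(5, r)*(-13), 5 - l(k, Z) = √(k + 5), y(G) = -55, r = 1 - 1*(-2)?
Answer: -1211 - 13*√10 ≈ -1252.1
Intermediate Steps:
r = 3 (r = 1 + 2 = 3)
l(k, Z) = 5 - √(5 + k) (l(k, Z) = 5 - √(k + 5) = 5 - √(5 + k))
B = -50 + 13*√10 (B = 15 + (5 - √(5 + 5))*(-13) = 15 + (5 - √10)*(-13) = 15 + (-65 + 13*√10) = -50 + 13*√10 ≈ -8.8904)
y(32) - (1206 + B) = -55 - (1206 + (-50 + 13*√10)) = -55 - (1156 + 13*√10) = -55 + (-1156 - 13*√10) = -1211 - 13*√10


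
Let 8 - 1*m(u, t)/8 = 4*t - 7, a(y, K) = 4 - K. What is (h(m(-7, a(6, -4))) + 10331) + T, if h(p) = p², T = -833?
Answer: 27994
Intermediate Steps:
m(u, t) = 120 - 32*t (m(u, t) = 64 - 8*(4*t - 7) = 64 - 8*(-7 + 4*t) = 64 + (56 - 32*t) = 120 - 32*t)
(h(m(-7, a(6, -4))) + 10331) + T = ((120 - 32*(4 - 1*(-4)))² + 10331) - 833 = ((120 - 32*(4 + 4))² + 10331) - 833 = ((120 - 32*8)² + 10331) - 833 = ((120 - 256)² + 10331) - 833 = ((-136)² + 10331) - 833 = (18496 + 10331) - 833 = 28827 - 833 = 27994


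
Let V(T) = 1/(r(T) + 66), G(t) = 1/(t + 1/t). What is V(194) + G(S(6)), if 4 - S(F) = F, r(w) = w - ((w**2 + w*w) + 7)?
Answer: -150043/375095 ≈ -0.40001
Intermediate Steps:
r(w) = -7 + w - 2*w**2 (r(w) = w - ((w**2 + w**2) + 7) = w - (2*w**2 + 7) = w - (7 + 2*w**2) = w + (-7 - 2*w**2) = -7 + w - 2*w**2)
S(F) = 4 - F
V(T) = 1/(59 + T - 2*T**2) (V(T) = 1/((-7 + T - 2*T**2) + 66) = 1/(59 + T - 2*T**2))
V(194) + G(S(6)) = 1/(59 + 194 - 2*194**2) + (4 - 1*6)/(1 + (4 - 1*6)**2) = 1/(59 + 194 - 2*37636) + (4 - 6)/(1 + (4 - 6)**2) = 1/(59 + 194 - 75272) - 2/(1 + (-2)**2) = 1/(-75019) - 2/(1 + 4) = -1/75019 - 2/5 = -150043/375095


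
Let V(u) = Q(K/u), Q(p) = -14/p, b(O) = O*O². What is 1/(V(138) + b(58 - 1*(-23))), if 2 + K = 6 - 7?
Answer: 1/532085 ≈ 1.8794e-6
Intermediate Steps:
b(O) = O³
K = -3 (K = -2 + (6 - 7) = -2 - 1 = -3)
V(u) = 14*u/3 (V(u) = -14*(-u/3) = -(-14)*u/3 = 14*u/3)
1/(V(138) + b(58 - 1*(-23))) = 1/((14/3)*138 + (58 - 1*(-23))³) = 1/(644 + (58 + 23)³) = 1/(644 + 81³) = 1/(644 + 531441) = 1/532085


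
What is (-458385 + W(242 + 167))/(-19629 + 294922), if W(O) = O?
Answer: -457976/275293 ≈ -1.6636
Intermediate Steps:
(-458385 + W(242 + 167))/(-19629 + 294922) = (-458385 + (242 + 167))/(-19629 + 294922) = (-458385 + 409)/275293 = -457976*1/275293 = -457976/275293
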